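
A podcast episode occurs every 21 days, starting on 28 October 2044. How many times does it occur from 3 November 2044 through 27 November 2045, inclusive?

18

Occurrences land 21·i days after 28 October 2044 for i = 0, 1, 2, …
3 November 2044 is 6 days after the start; 6 ÷ 21 = 0 remainder 6; since the remainder is 6, round up to i = 1. First occurrence in the window: #2 on 18 November 2044 (1×21 = 21 days in).
27 November 2045 is 395 days after the start; 395 ÷ 21 = 18 remainder 17. Last occurrence in the window: #19 on 10 November 2045.
Occurrences #2 through #19: 18 in total.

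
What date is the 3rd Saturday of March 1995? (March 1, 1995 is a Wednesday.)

March 1995 begins on a Wednesday, so the first Saturday is March 4 (3 days later).
The 3rd Saturday is 2 weeks later: 4 + 14 = 18.

1995-03-18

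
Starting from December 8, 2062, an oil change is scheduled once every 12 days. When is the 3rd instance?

January 1, 2063

The 3rd occurrence is 2 intervals after the first: 2 × 12 = 24 days after December 8, 2062.
December has 31 days — 23 days to the end of December leaves 1.
1 day into January → January 1, 2063.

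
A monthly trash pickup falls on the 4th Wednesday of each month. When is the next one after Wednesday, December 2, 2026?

December 2026 starts on a Tuesday; its first Wednesday is the 2nd, so the 4th Wednesday is the 23rd — December 23, 2026.
December 23, 2026 is after December 2, 2026, so that is the next one.

December 23, 2026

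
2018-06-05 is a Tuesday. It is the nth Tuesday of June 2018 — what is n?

1st

Day 5 falls in week ⌈5/7⌉ of the month.
Days 1–7 hold the 1st Tuesday, 8–14 the 2nd, 15–21 the 3rd, 22–28 the 4th, 29–31 the 5th.
5 is in the range for the 1st.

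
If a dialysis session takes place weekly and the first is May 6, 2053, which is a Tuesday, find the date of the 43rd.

The 43rd occurrence is 42 intervals after the first: 42 × 7 = 294 days after May 6, 2053.
May has 31 days — 25 days to the end of May leaves 269.
June has 30 days (239 left).
July has 31 days (208 left).
August has 31 days (177 left).
September has 30 days (147 left).
October has 31 days (116 left).
November has 30 days (86 left).
December has 31 days (55 left).
January has 31 days (24 left).
24 days into February → February 24, 2054.

February 24, 2054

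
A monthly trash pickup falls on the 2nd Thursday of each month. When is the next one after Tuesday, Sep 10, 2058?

Sep 12, 2058

Sep 2058 starts on a Sunday; its first Thursday is the 5th, so the 2nd Thursday is the 12th — Sep 12, 2058.
Sep 12, 2058 is after Sep 10, 2058, so that is the next one.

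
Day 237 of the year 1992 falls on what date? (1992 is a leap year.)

January has 31 days (237 − 31 = 206 remain).
February has 29 days (206 − 29 = 177 remain).
March has 31 days (177 − 31 = 146 remain).
April has 30 days (146 − 30 = 116 remain).
May has 31 days (116 − 31 = 85 remain).
June has 30 days (85 − 30 = 55 remain).
July has 31 days (55 − 31 = 24 remain).
24 into August → August 24.

24 August 1992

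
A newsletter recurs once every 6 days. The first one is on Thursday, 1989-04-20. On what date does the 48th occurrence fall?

1990-01-27

The 48th occurrence is 47 intervals after the first: 47 × 6 = 282 days after 1989-04-20.
April has 30 days — 10 days to the end of April leaves 272.
May has 31 days (241 left).
June has 30 days (211 left).
July has 31 days (180 left).
August has 31 days (149 left).
September has 30 days (119 left).
October has 31 days (88 left).
November has 30 days (58 left).
December has 31 days (27 left).
27 days into January → 1990-01-27.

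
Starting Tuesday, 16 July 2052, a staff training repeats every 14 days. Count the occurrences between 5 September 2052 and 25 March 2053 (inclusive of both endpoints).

15

Occurrences land 14·i days after 16 July 2052 for i = 0, 1, 2, …
5 September 2052 is 51 days after the start; 51 ÷ 14 = 3 remainder 9; since the remainder is 9, round up to i = 4. First occurrence in the window: #5 on 10 September 2052 (4×14 = 56 days in).
25 March 2053 is 252 days after the start; 252 ÷ 14 = 18 remainder 0. Last occurrence in the window: #19 on 25 March 2053.
Occurrences #5 through #19: 15 in total.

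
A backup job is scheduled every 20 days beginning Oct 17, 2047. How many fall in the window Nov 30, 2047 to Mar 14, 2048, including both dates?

Occurrences land 20·i days after Oct 17, 2047 for i = 0, 1, 2, …
Nov 30, 2047 is 44 days after the start; 44 ÷ 20 = 2 remainder 4; since the remainder is 4, round up to i = 3. First occurrence in the window: #4 on Dec 16, 2047 (3×20 = 60 days in).
Mar 14, 2048 is 149 days after the start; 149 ÷ 20 = 7 remainder 9. Last occurrence in the window: #8 on Mar 5, 2048.
Occurrences #4 through #8: 5 in total.

5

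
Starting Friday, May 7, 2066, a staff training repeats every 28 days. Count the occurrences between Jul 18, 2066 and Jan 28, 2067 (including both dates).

7

Occurrences land 28·i days after May 7, 2066 for i = 0, 1, 2, …
Jul 18, 2066 is 72 days after the start; 72 ÷ 28 = 2 remainder 16; since the remainder is 16, round up to i = 3. First occurrence in the window: #4 on Jul 30, 2066 (3×28 = 84 days in).
Jan 28, 2067 is 266 days after the start; 266 ÷ 28 = 9 remainder 14. Last occurrence in the window: #10 on Jan 14, 2067.
Occurrences #4 through #10: 7 in total.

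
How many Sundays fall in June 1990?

4

1990-06-01 is a Friday; the first Sunday on or after it is 1990-06-03 (2 days later).
From 1990-06-03 to 1990-06-30 is 30 − 3 = 27 days.
27 ÷ 7 = 3 full weeks with remainder 6, so 3 more Sundays after the first → 4.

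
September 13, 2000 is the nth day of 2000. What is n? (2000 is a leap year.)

257

Days in months before September: 31 + 29 + 31 + 30 + 31 + 30 + 31 + 31 = 244.
Plus 13 days into September → day 257.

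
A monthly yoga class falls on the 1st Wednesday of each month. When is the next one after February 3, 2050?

March 2, 2050

February 2050 starts on a Tuesday, so its 1st Wednesday is February 2, 2050 (1 day in).
That is not after February 3, 2050, so look at March 2050.
March 2050 starts on a Tuesday, so its 1st Wednesday is March 2, 2050 (1 day in).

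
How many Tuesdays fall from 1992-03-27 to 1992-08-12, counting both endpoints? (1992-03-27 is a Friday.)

20

1992-03-27 is a Friday; the first Tuesday on or after it is 1992-03-31 (4 days later).
From 1992-03-31 to 1992-08-12: 0 + 30 + 31 + 30 + 31 + 12 = 134 days (rest of March, April, May, June, July, August).
134 ÷ 7 = 19 full weeks with remainder 1, so 19 more Tuesdays after the first → 20.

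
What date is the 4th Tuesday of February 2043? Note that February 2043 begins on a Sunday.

February 2043 begins on a Sunday, so the first Tuesday is February 3 (2 days later).
The 4th Tuesday is 3 weeks later: 3 + 21 = 24.

February 24, 2043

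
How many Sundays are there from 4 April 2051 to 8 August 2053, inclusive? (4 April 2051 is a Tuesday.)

4 April 2051 is a Tuesday; the first Sunday on or after it is 9 April 2051 (5 days later).
From 9 April 2051 to 8 August 2053: 266 + 366 + 220 = 852 days (rest of 2051, 2052, to 8 August 2053 in 2053).
852 ÷ 7 = 121 full weeks with remainder 5, so 121 more Sundays after the first → 122.

122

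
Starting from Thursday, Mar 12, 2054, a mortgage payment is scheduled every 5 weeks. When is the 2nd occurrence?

Apr 16, 2054

The 2nd occurrence is 1 interval after the first: 1 × 35 = 35 days after Mar 12, 2054.
Mar has 31 days — 19 days to the end of Mar leaves 16.
16 days into Apr → Apr 16, 2054.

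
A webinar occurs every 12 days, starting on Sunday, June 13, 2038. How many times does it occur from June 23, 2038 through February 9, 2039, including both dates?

20

Occurrences land 12·i days after June 13, 2038 for i = 0, 1, 2, …
June 23, 2038 is 10 days after the start; 10 ÷ 12 = 0 remainder 10; since the remainder is 10, round up to i = 1. First occurrence in the window: #2 on June 25, 2038 (1×12 = 12 days in).
February 9, 2039 is 241 days after the start; 241 ÷ 12 = 20 remainder 1. Last occurrence in the window: #21 on February 8, 2039.
Occurrences #2 through #21: 20 in total.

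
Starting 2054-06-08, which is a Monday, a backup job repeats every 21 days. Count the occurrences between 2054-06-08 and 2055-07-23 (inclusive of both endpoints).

20

Occurrences land 21·i days after 2054-06-08 for i = 0, 1, 2, …
The window opens on the start date, so the first occurrence inside is #1 on 2054-06-08.
2055-07-23 is 410 days after the start; 410 ÷ 21 = 19 remainder 11. Last occurrence in the window: #20 on 2055-07-12.
Occurrences #1 through #20: 20 in total.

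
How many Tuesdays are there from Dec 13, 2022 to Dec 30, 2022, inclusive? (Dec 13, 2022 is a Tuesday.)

3

Dec 13, 2022 is a Tuesday; the first Tuesday on or after it is Dec 13, 2022.
From Dec 13, 2022 to Dec 30, 2022 is 30 − 13 = 17 days.
17 ÷ 7 = 2 full weeks with remainder 3, so 2 more Tuesdays after the first → 3.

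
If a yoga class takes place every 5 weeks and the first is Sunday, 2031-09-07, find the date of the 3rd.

2031-11-16

The 3rd occurrence is 2 intervals after the first: 2 × 35 = 70 days after 2031-09-07.
September has 30 days — 23 days to the end of September leaves 47.
October has 31 days (16 left).
16 days into November → 2031-11-16.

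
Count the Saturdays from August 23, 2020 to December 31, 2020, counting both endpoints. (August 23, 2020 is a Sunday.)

18

August 23, 2020 is a Sunday; the first Saturday on or after it is August 29, 2020 (6 days later).
From August 29, 2020 to December 31, 2020: 2 + 30 + 31 + 30 + 31 = 124 days (rest of August, September, October, November, December).
124 ÷ 7 = 17 full weeks with remainder 5, so 17 more Saturdays after the first → 18.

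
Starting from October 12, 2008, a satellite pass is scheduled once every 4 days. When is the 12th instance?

November 25, 2008

The 12th occurrence is 11 intervals after the first: 11 × 4 = 44 days after October 12, 2008.
October has 31 days — 19 days to the end of October leaves 25.
25 days into November → November 25, 2008.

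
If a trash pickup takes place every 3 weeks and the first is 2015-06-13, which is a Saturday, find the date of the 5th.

The 5th occurrence is 4 intervals after the first: 4 × 21 = 84 days after 2015-06-13.
June has 30 days — 17 days to the end of June leaves 67.
July has 31 days (36 left).
August has 31 days (5 left).
5 days into September → 2015-09-05.

2015-09-05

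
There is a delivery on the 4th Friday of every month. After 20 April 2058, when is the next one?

26 April 2058

April 2058 starts on a Monday; its first Friday is the 5th, so the 4th Friday is the 26th — 26 April 2058.
26 April 2058 is after 20 April 2058, so that is the next one.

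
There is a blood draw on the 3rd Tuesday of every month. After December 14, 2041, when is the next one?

December 2041 starts on a Sunday; its first Tuesday is the 3rd, so the 3rd Tuesday is the 17th — December 17, 2041.
December 17, 2041 is after December 14, 2041, so that is the next one.

December 17, 2041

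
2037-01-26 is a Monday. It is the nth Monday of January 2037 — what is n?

Day 26 falls in week ⌈26/7⌉ of the month.
Days 1–7 hold the 1st Monday, 8–14 the 2nd, 15–21 the 3rd, 22–28 the 4th, 29–31 the 5th.
26 is in the range for the 4th.

4th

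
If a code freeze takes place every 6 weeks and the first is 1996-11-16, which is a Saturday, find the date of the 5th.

1997-05-03

The 5th occurrence is 4 intervals after the first: 4 × 42 = 168 days after 1996-11-16.
November has 30 days — 14 days to the end of November leaves 154.
December has 31 days (123 left).
January has 31 days (92 left).
February has 28 days (64 left).
March has 31 days (33 left).
April has 30 days (3 left).
3 days into May → 1997-05-03.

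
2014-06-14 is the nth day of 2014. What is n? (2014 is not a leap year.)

165

Days in months before June: 31 + 28 + 31 + 30 + 31 = 151.
Plus 14 days into June → day 165.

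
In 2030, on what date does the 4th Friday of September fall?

September 27, 2030

The first Friday of September 2030 is September 6.
The 4th Friday is 3 weeks later: 6 + 21 = 27.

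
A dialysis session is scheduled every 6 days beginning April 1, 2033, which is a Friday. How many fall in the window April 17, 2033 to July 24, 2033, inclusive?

17

Occurrences land 6·i days after April 1, 2033 for i = 0, 1, 2, …
April 17, 2033 is 16 days after the start; 16 ÷ 6 = 2 remainder 4; since the remainder is 4, round up to i = 3. First occurrence in the window: #4 on April 19, 2033 (3×6 = 18 days in).
July 24, 2033 is 114 days after the start; 114 ÷ 6 = 19 remainder 0. Last occurrence in the window: #20 on July 24, 2033.
Occurrences #4 through #20: 17 in total.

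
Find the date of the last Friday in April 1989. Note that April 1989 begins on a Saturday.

April 1989 begins on a Saturday, so the first Friday is April 7 (6 days later).
April 1989 has 30 days. Adding weeks: 7, 14, 21, 28 — the last one ≤ 30 is the 28th.

28 April 1989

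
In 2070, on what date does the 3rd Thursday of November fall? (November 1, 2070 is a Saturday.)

2070-11-20

November 2070 begins on a Saturday, so the first Thursday is November 6 (5 days later).
The 3rd Thursday is 2 weeks later: 6 + 14 = 20.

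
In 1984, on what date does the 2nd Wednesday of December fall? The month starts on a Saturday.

12 December 1984

December 1984 begins on a Saturday, so the first Wednesday is December 5 (4 days later).
The 2nd Wednesday is 1 weeks later: 5 + 7 = 12.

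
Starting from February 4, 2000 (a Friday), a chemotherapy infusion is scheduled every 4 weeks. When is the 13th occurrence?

January 5, 2001

The 13th occurrence is 12 intervals after the first: 12 × 28 = 336 days after February 4, 2000.
February has 29 days — 25 days to the end of February leaves 311.
March has 31 days (280 left).
April has 30 days (250 left).
May has 31 days (219 left).
June has 30 days (189 left).
July has 31 days (158 left).
August has 31 days (127 left).
September has 30 days (97 left).
October has 31 days (66 left).
November has 30 days (36 left).
December has 31 days (5 left).
5 days into January → January 5, 2001.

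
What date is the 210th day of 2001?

Jan has 31 days (210 − 31 = 179 remain).
Feb has 28 days (179 − 28 = 151 remain).
Mar has 31 days (151 − 31 = 120 remain).
Apr has 30 days (120 − 30 = 90 remain).
May has 31 days (90 − 31 = 59 remain).
Jun has 30 days (59 − 30 = 29 remain).
29 into Jul → Jul 29.

Jul 29, 2001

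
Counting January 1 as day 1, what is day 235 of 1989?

January has 31 days (235 − 31 = 204 remain).
February has 28 days (204 − 28 = 176 remain).
March has 31 days (176 − 31 = 145 remain).
April has 30 days (145 − 30 = 115 remain).
May has 31 days (115 − 31 = 84 remain).
June has 30 days (84 − 30 = 54 remain).
July has 31 days (54 − 31 = 23 remain).
23 into August → August 23.

23 August 1989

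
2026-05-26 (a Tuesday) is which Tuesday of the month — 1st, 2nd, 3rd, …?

4th

Day 26 falls in week ⌈26/7⌉ of the month.
Days 1–7 hold the 1st Tuesday, 8–14 the 2nd, 15–21 the 3rd, 22–28 the 4th, 29–31 the 5th.
26 is in the range for the 4th.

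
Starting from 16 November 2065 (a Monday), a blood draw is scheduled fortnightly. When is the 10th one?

The 10th occurrence is 9 intervals after the first: 9 × 14 = 126 days after 16 November 2065.
November has 30 days — 14 days to the end of November leaves 112.
December has 31 days (81 left).
January has 31 days (50 left).
February has 28 days (22 left).
22 days into March → 22 March 2066.

22 March 2066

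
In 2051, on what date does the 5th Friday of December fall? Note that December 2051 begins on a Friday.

December 2051 begins on a Friday, so the first Friday is December 1.
The 5th Friday is 4 weeks later: 1 + 28 = 29.

2051-12-29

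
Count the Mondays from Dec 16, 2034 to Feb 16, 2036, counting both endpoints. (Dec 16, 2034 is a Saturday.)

61

Dec 16, 2034 is a Saturday; the first Monday on or after it is Dec 18, 2034 (2 days later).
From Dec 18, 2034 to Feb 16, 2036: 13 + 365 + 47 = 425 days (rest of 2034, 2035, to Feb 16, 2036 in 2036).
425 ÷ 7 = 60 full weeks with remainder 5, so 60 more Mondays after the first → 61.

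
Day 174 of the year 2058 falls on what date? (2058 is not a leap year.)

January has 31 days (174 − 31 = 143 remain).
February has 28 days (143 − 28 = 115 remain).
March has 31 days (115 − 31 = 84 remain).
April has 30 days (84 − 30 = 54 remain).
May has 31 days (54 − 31 = 23 remain).
23 into June → June 23.

2058-06-23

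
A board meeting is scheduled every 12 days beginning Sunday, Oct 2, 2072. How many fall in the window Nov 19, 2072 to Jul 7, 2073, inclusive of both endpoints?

Occurrences land 12·i days after Oct 2, 2072 for i = 0, 1, 2, …
Nov 19, 2072 is 48 days after the start; 48 ÷ 12 = 4 remainder 0. First occurrence in the window: #5 on Nov 19, 2072 (4×12 = 48 days in).
Jul 7, 2073 is 278 days after the start; 278 ÷ 12 = 23 remainder 2. Last occurrence in the window: #24 on Jul 5, 2073.
Occurrences #5 through #24: 20 in total.

20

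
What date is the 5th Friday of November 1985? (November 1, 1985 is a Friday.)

1985-11-29

November 1985 begins on a Friday, so the first Friday is November 1.
The 5th Friday is 4 weeks later: 1 + 28 = 29.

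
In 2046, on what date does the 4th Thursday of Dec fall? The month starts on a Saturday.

Dec 27, 2046

Dec 2046 begins on a Saturday, so the first Thursday is Dec 6 (5 days later).
The 4th Thursday is 3 weeks later: 6 + 21 = 27.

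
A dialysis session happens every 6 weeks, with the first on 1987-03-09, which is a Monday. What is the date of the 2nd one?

1987-04-20

The 2nd occurrence is 1 interval after the first: 1 × 42 = 42 days after 1987-03-09.
March has 31 days — 22 days to the end of March leaves 20.
20 days into April → 1987-04-20.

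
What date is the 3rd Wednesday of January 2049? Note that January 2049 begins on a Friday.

January 2049 begins on a Friday, so the first Wednesday is January 6 (5 days later).
The 3rd Wednesday is 2 weeks later: 6 + 14 = 20.

January 20, 2049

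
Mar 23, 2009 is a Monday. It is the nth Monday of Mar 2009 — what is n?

Day 23 falls in week ⌈23/7⌉ of the month.
Days 1–7 hold the 1st Monday, 8–14 the 2nd, 15–21 the 3rd, 22–28 the 4th, 29–31 the 5th.
23 is in the range for the 4th.

4th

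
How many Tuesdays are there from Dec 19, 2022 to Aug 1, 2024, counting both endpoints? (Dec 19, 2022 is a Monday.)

85

Dec 19, 2022 is a Monday; the first Tuesday on or after it is Dec 20, 2022 (1 day later).
From Dec 20, 2022 to Aug 1, 2024: 11 + 365 + 214 = 590 days (rest of 2022, 2023, to Aug 1, 2024 in 2024).
590 ÷ 7 = 84 full weeks with remainder 2, so 84 more Tuesdays after the first → 85.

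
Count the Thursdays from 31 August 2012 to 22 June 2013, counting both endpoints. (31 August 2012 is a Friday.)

42

31 August 2012 is a Friday; the first Thursday on or after it is 6 September 2012 (6 days later).
From 6 September 2012 to 22 June 2013: 24 + 31 + 30 + 31 + 31 + 28 + 31 + 30 + 31 + 22 = 289 days (rest of September, October, November, December, January, February, March, April, May, June).
289 ÷ 7 = 41 full weeks with remainder 2, so 41 more Thursdays after the first → 42.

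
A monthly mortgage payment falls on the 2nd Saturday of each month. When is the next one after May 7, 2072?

May 2072 starts on a Sunday; its first Saturday is the 7th, so the 2nd Saturday is the 14th — May 14, 2072.
May 14, 2072 is after May 7, 2072, so that is the next one.

May 14, 2072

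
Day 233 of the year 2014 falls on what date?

January has 31 days (233 − 31 = 202 remain).
February has 28 days (202 − 28 = 174 remain).
March has 31 days (174 − 31 = 143 remain).
April has 30 days (143 − 30 = 113 remain).
May has 31 days (113 − 31 = 82 remain).
June has 30 days (82 − 30 = 52 remain).
July has 31 days (52 − 31 = 21 remain).
21 into August → August 21.

2014-08-21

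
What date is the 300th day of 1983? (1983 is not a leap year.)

October 27, 1983

January has 31 days (300 − 31 = 269 remain).
February has 28 days (269 − 28 = 241 remain).
March has 31 days (241 − 31 = 210 remain).
April has 30 days (210 − 30 = 180 remain).
May has 31 days (180 − 31 = 149 remain).
June has 30 days (149 − 30 = 119 remain).
July has 31 days (119 − 31 = 88 remain).
August has 31 days (88 − 31 = 57 remain).
September has 30 days (57 − 30 = 27 remain).
27 into October → October 27.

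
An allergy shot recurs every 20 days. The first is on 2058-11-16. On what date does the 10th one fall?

The 10th occurrence is 9 intervals after the first: 9 × 20 = 180 days after 2058-11-16.
November has 30 days — 14 days to the end of November leaves 166.
December has 31 days (135 left).
January has 31 days (104 left).
February has 28 days (76 left).
March has 31 days (45 left).
April has 30 days (15 left).
15 days into May → 2059-05-15.

2059-05-15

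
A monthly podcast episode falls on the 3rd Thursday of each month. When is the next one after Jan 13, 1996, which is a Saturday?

Jan 18, 1996

Jan 1996 starts on a Monday; its first Thursday is the 4th, so the 3rd Thursday is the 18th — Jan 18, 1996.
Jan 18, 1996 is after Jan 13, 1996, so that is the next one.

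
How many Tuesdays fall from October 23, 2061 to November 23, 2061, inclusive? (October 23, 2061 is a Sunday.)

October 23, 2061 is a Sunday; the first Tuesday on or after it is October 25, 2061 (2 days later).
From October 25, 2061 to November 23, 2061: 6 + 23 = 29 days (rest of October, November).
29 ÷ 7 = 4 full weeks with remainder 1, so 4 more Tuesdays after the first → 5.

5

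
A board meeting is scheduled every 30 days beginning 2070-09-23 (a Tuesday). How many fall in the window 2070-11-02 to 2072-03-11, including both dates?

16

Occurrences land 30·i days after 2070-09-23 for i = 0, 1, 2, …
2070-11-02 is 40 days after the start; 40 ÷ 30 = 1 remainder 10; since the remainder is 10, round up to i = 2. First occurrence in the window: #3 on 2070-11-22 (2×30 = 60 days in).
2072-03-11 is 535 days after the start; 535 ÷ 30 = 17 remainder 25. Last occurrence in the window: #18 on 2072-02-15.
Occurrences #3 through #18: 16 in total.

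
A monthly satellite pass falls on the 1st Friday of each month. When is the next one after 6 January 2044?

January 2044 starts on a Friday, so its 1st Friday is 1 January 2044.
That is not after 6 January 2044, so look at February 2044.
February 2044 starts on a Monday, so its 1st Friday is 5 February 2044 (4 days in).

5 February 2044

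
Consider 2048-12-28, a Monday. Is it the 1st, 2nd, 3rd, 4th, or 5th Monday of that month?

Day 28 falls in week ⌈28/7⌉ of the month.
Days 1–7 hold the 1st Monday, 8–14 the 2nd, 15–21 the 3rd, 22–28 the 4th, 29–31 the 5th.
28 is in the range for the 4th.

4th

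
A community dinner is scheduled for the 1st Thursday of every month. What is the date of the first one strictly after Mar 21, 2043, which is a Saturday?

Apr 2, 2043

Mar 2043 starts on a Sunday, so its 1st Thursday is Mar 5, 2043 (4 days in).
That is not after Mar 21, 2043, so look at Apr 2043.
Apr 2043 starts on a Wednesday, so its 1st Thursday is Apr 2, 2043 (1 day in).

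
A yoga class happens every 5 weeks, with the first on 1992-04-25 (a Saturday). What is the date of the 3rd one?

1992-07-04

The 3rd occurrence is 2 intervals after the first: 2 × 35 = 70 days after 1992-04-25.
April has 30 days — 5 days to the end of April leaves 65.
May has 31 days (34 left).
June has 30 days (4 left).
4 days into July → 1992-07-04.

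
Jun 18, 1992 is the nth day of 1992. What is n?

Days in months before Jun: 31 + 29 + 31 + 30 + 31 = 152.
Plus 18 days into Jun → day 170.

170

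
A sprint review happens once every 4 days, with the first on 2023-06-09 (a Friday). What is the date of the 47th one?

2023-12-10

The 47th occurrence is 46 intervals after the first: 46 × 4 = 184 days after 2023-06-09.
June has 30 days — 21 days to the end of June leaves 163.
July has 31 days (132 left).
August has 31 days (101 left).
September has 30 days (71 left).
October has 31 days (40 left).
November has 30 days (10 left).
10 days into December → 2023-12-10.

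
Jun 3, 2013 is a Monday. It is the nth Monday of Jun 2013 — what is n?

Day 3 falls in week ⌈3/7⌉ of the month.
Days 1–7 hold the 1st Monday, 8–14 the 2nd, 15–21 the 3rd, 22–28 the 4th, 29–31 the 5th.
3 is in the range for the 1st.

1st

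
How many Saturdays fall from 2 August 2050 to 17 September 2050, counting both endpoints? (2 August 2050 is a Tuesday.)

2 August 2050 is a Tuesday; the first Saturday on or after it is 6 August 2050 (4 days later).
From 6 August 2050 to 17 September 2050: 25 + 17 = 42 days (rest of August, September).
42 ÷ 7 = 6 full weeks with remainder 0, so 6 more Saturdays after the first → 7.

7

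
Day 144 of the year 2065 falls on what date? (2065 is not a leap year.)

January has 31 days (144 − 31 = 113 remain).
February has 28 days (113 − 28 = 85 remain).
March has 31 days (85 − 31 = 54 remain).
April has 30 days (54 − 30 = 24 remain).
24 into May → May 24.

24 May 2065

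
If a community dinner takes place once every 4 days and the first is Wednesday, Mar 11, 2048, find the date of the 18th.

The 18th occurrence is 17 intervals after the first: 17 × 4 = 68 days after Mar 11, 2048.
Mar has 31 days — 20 days to the end of Mar leaves 48.
Apr has 30 days (18 left).
18 days into May → May 18, 2048.

May 18, 2048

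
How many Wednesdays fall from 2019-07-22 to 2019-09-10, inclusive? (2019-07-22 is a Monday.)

7

2019-07-22 is a Monday; the first Wednesday on or after it is 2019-07-24 (2 days later).
From 2019-07-24 to 2019-09-10: 7 + 31 + 10 = 48 days (rest of July, August, September).
48 ÷ 7 = 6 full weeks with remainder 6, so 6 more Wednesdays after the first → 7.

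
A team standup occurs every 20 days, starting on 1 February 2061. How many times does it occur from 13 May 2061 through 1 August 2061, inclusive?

Occurrences land 20·i days after 1 February 2061 for i = 0, 1, 2, …
13 May 2061 is 101 days after the start; 101 ÷ 20 = 5 remainder 1; since the remainder is 1, round up to i = 6. First occurrence in the window: #7 on 1 June 2061 (6×20 = 120 days in).
1 August 2061 is 181 days after the start; 181 ÷ 20 = 9 remainder 1. Last occurrence in the window: #10 on 31 July 2061.
Occurrences #7 through #10: 4 in total.

4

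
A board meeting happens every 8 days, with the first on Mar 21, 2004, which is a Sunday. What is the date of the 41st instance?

The 41st occurrence is 40 intervals after the first: 40 × 8 = 320 days after Mar 21, 2004.
Mar has 31 days — 10 days to the end of Mar leaves 310.
Apr has 30 days (280 left).
May has 31 days (249 left).
Jun has 30 days (219 left).
Jul has 31 days (188 left).
Aug has 31 days (157 left).
Sep has 30 days (127 left).
Oct has 31 days (96 left).
Nov has 30 days (66 left).
Dec has 31 days (35 left).
Jan has 31 days (4 left).
4 days into Feb → Feb 4, 2005.

Feb 4, 2005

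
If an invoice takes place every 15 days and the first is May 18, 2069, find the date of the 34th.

Sep 25, 2070

The 34th occurrence is 33 intervals after the first: 33 × 15 = 495 days after May 18, 2069.
May has 31 days — 13 days to the end of May leaves 482.
From end of May to end of 2069 is 214 days (268 left).
Jan has 31 days (237 left).
Feb has 28 days (209 left).
Mar has 31 days (178 left).
Apr has 30 days (148 left).
May has 31 days (117 left).
Jun has 30 days (87 left).
Jul has 31 days (56 left).
Aug has 31 days (25 left).
25 days into Sep → Sep 25, 2070.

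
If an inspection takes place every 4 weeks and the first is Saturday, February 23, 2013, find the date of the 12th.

December 28, 2013

The 12th occurrence is 11 intervals after the first: 11 × 28 = 308 days after February 23, 2013.
February has 28 days — 5 days to the end of February leaves 303.
March has 31 days (272 left).
April has 30 days (242 left).
May has 31 days (211 left).
June has 30 days (181 left).
July has 31 days (150 left).
August has 31 days (119 left).
September has 30 days (89 left).
October has 31 days (58 left).
November has 30 days (28 left).
28 days into December → December 28, 2013.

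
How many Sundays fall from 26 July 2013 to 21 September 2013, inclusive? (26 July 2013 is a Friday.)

26 July 2013 is a Friday; the first Sunday on or after it is 28 July 2013 (2 days later).
From 28 July 2013 to 21 September 2013: 3 + 31 + 21 = 55 days (rest of July, August, September).
55 ÷ 7 = 7 full weeks with remainder 6, so 7 more Sundays after the first → 8.

8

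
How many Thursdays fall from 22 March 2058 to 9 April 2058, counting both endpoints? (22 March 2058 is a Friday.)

22 March 2058 is a Friday; the first Thursday on or after it is 28 March 2058 (6 days later).
From 28 March 2058 to 9 April 2058: 3 + 9 = 12 days (rest of March, April).
12 ÷ 7 = 1 full weeks with remainder 5, so 1 more Thursdays after the first → 2.

2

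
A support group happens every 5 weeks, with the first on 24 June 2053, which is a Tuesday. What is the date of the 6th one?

The 6th occurrence is 5 intervals after the first: 5 × 35 = 175 days after 24 June 2053.
June has 30 days — 6 days to the end of June leaves 169.
July has 31 days (138 left).
August has 31 days (107 left).
September has 30 days (77 left).
October has 31 days (46 left).
November has 30 days (16 left).
16 days into December → 16 December 2053.

16 December 2053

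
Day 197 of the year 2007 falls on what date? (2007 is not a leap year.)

July 16, 2007

January has 31 days (197 − 31 = 166 remain).
February has 28 days (166 − 28 = 138 remain).
March has 31 days (138 − 31 = 107 remain).
April has 30 days (107 − 30 = 77 remain).
May has 31 days (77 − 31 = 46 remain).
June has 30 days (46 − 30 = 16 remain).
16 into July → July 16.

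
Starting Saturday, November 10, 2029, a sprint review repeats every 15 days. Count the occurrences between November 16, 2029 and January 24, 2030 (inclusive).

5

Occurrences land 15·i days after November 10, 2029 for i = 0, 1, 2, …
November 16, 2029 is 6 days after the start; 6 ÷ 15 = 0 remainder 6; since the remainder is 6, round up to i = 1. First occurrence in the window: #2 on November 25, 2029 (1×15 = 15 days in).
January 24, 2030 is 75 days after the start; 75 ÷ 15 = 5 remainder 0. Last occurrence in the window: #6 on January 24, 2030.
Occurrences #2 through #6: 5 in total.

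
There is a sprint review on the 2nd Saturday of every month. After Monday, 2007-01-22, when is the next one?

January 2007 starts on a Monday; its first Saturday is the 6th, so the 2nd Saturday is the 13th — 2007-01-13.
That is not after 2007-01-22, so look at February 2007.
February 2007 starts on a Thursday; its first Saturday is the 3rd, so the 2nd Saturday is the 10th — 2007-02-10.

2007-02-10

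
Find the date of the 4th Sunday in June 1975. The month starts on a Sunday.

June 1975 begins on a Sunday, so the first Sunday is June 1.
The 4th Sunday is 3 weeks later: 1 + 21 = 22.

1975-06-22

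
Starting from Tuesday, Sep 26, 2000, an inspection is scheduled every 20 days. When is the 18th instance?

Sep 1, 2001

The 18th occurrence is 17 intervals after the first: 17 × 20 = 340 days after Sep 26, 2000.
Sep has 30 days — 4 days to the end of Sep leaves 336.
Oct has 31 days (305 left).
Nov has 30 days (275 left).
Dec has 31 days (244 left).
Jan has 31 days (213 left).
Feb has 28 days (185 left).
Mar has 31 days (154 left).
Apr has 30 days (124 left).
May has 31 days (93 left).
Jun has 30 days (63 left).
Jul has 31 days (32 left).
Aug has 31 days (1 left).
1 day into Sep → Sep 1, 2001.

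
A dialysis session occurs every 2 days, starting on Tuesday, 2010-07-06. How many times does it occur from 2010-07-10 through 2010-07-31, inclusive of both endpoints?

Occurrences land 2·i days after 2010-07-06 for i = 0, 1, 2, …
2010-07-10 is 4 days after the start; 4 ÷ 2 = 2 remainder 0. First occurrence in the window: #3 on 2010-07-10 (2×2 = 4 days in).
2010-07-31 is 25 days after the start; 25 ÷ 2 = 12 remainder 1. Last occurrence in the window: #13 on 2010-07-30.
Occurrences #3 through #13: 11 in total.

11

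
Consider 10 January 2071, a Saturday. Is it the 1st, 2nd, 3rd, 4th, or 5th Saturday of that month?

Day 10 falls in week ⌈10/7⌉ of the month.
Days 1–7 hold the 1st Saturday, 8–14 the 2nd, 15–21 the 3rd, 22–28 the 4th, 29–31 the 5th.
10 is in the range for the 2nd.

2nd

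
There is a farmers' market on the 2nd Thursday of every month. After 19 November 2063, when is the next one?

November 2063 starts on a Thursday; its first Thursday is the 1st, so the 2nd Thursday is the 8th — 8 November 2063.
That is not after 19 November 2063, so look at December 2063.
December 2063 starts on a Saturday; its first Thursday is the 6th, so the 2nd Thursday is the 13th — 13 December 2063.

13 December 2063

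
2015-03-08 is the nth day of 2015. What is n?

Days in months before March: 31 + 28 = 59.
Plus 8 days into March → day 67.

67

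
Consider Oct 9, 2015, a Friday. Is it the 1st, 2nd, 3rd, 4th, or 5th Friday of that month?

2nd

Day 9 falls in week ⌈9/7⌉ of the month.
Days 1–7 hold the 1st Friday, 8–14 the 2nd, 15–21 the 3rd, 22–28 the 4th, 29–31 the 5th.
9 is in the range for the 2nd.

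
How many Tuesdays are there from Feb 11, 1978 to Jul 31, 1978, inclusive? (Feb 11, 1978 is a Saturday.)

Feb 11, 1978 is a Saturday; the first Tuesday on or after it is Feb 14, 1978 (3 days later).
From Feb 14, 1978 to Jul 31, 1978: 14 + 31 + 30 + 31 + 30 + 31 = 167 days (rest of Feb, Mar, Apr, May, Jun, Jul).
167 ÷ 7 = 23 full weeks with remainder 6, so 23 more Tuesdays after the first → 24.

24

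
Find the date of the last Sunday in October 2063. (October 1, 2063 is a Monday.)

October 28, 2063

October 2063 begins on a Monday, so the first Sunday is October 7 (6 days later).
October 2063 has 31 days. Adding weeks: 7, 14, 21, 28 — the last one ≤ 31 is the 28th.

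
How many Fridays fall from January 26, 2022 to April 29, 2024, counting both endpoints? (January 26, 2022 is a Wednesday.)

January 26, 2022 is a Wednesday; the first Friday on or after it is January 28, 2022 (2 days later).
From January 28, 2022 to April 29, 2024: 337 + 365 + 120 = 822 days (rest of 2022, 2023, to April 29, 2024 in 2024).
822 ÷ 7 = 117 full weeks with remainder 3, so 117 more Fridays after the first → 118.

118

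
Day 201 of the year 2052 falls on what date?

Jan has 31 days (201 − 31 = 170 remain).
Feb has 29 days (170 − 29 = 141 remain).
Mar has 31 days (141 − 31 = 110 remain).
Apr has 30 days (110 − 30 = 80 remain).
May has 31 days (80 − 31 = 49 remain).
Jun has 30 days (49 − 30 = 19 remain).
19 into Jul → Jul 19.

Jul 19, 2052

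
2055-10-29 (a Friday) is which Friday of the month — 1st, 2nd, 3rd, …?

Day 29 falls in week ⌈29/7⌉ of the month.
Days 1–7 hold the 1st Friday, 8–14 the 2nd, 15–21 the 3rd, 22–28 the 4th, 29–31 the 5th.
29 is in the range for the 5th.

5th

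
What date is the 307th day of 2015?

Jan has 31 days (307 − 31 = 276 remain).
Feb has 28 days (276 − 28 = 248 remain).
Mar has 31 days (248 − 31 = 217 remain).
Apr has 30 days (217 − 30 = 187 remain).
May has 31 days (187 − 31 = 156 remain).
Jun has 30 days (156 − 30 = 126 remain).
Jul has 31 days (126 − 31 = 95 remain).
Aug has 31 days (95 − 31 = 64 remain).
Sep has 30 days (64 − 30 = 34 remain).
Oct has 31 days (34 − 31 = 3 remain).
3 into Nov → Nov 3.

Nov 3, 2015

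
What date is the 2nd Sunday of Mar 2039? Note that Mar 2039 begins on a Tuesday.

Mar 13, 2039

Mar 2039 begins on a Tuesday, so the first Sunday is Mar 6 (5 days later).
The 2nd Sunday is 1 weeks later: 6 + 7 = 13.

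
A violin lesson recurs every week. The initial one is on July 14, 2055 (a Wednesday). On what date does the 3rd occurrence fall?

July 28, 2055

The 3rd occurrence is 2 intervals after the first: 2 × 7 = 14 days after July 14, 2055.
14 days later is July 28, 2055.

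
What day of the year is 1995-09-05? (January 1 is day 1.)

Days in months before September: 31 + 28 + 31 + 30 + 31 + 30 + 31 + 31 = 243.
Plus 5 days into September → day 248.

248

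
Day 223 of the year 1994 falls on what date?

August 11, 1994

January has 31 days (223 − 31 = 192 remain).
February has 28 days (192 − 28 = 164 remain).
March has 31 days (164 − 31 = 133 remain).
April has 30 days (133 − 30 = 103 remain).
May has 31 days (103 − 31 = 72 remain).
June has 30 days (72 − 30 = 42 remain).
July has 31 days (42 − 31 = 11 remain).
11 into August → August 11.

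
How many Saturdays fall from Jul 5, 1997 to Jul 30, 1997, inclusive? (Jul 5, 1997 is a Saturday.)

4

Jul 5, 1997 is a Saturday; the first Saturday on or after it is Jul 5, 1997.
From Jul 5, 1997 to Jul 30, 1997 is 30 − 5 = 25 days.
25 ÷ 7 = 3 full weeks with remainder 4, so 3 more Saturdays after the first → 4.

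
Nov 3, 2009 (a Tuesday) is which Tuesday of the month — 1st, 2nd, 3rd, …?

Day 3 falls in week ⌈3/7⌉ of the month.
Days 1–7 hold the 1st Tuesday, 8–14 the 2nd, 15–21 the 3rd, 22–28 the 4th, 29–31 the 5th.
3 is in the range for the 1st.

1st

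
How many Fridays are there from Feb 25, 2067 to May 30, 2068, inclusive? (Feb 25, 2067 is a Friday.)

Feb 25, 2067 is a Friday; the first Friday on or after it is Feb 25, 2067.
From Feb 25, 2067 to May 30, 2068: 309 + 151 = 460 days (rest of 2067, to May 30, 2068 in 2068).
460 ÷ 7 = 65 full weeks with remainder 5, so 65 more Fridays after the first → 66.

66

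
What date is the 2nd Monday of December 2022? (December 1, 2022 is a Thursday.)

2022-12-12

December 2022 begins on a Thursday, so the first Monday is December 5 (4 days later).
The 2nd Monday is 1 weeks later: 5 + 7 = 12.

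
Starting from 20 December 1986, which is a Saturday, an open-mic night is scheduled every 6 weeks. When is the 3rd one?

The 3rd occurrence is 2 intervals after the first: 2 × 42 = 84 days after 20 December 1986.
December has 31 days — 11 days to the end of December leaves 73.
January has 31 days (42 left).
February has 28 days (14 left).
14 days into March → 14 March 1987.

14 March 1987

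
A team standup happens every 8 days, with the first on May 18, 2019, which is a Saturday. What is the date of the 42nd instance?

April 10, 2020

The 42nd occurrence is 41 intervals after the first: 41 × 8 = 328 days after May 18, 2019.
May has 31 days — 13 days to the end of May leaves 315.
June has 30 days (285 left).
July has 31 days (254 left).
August has 31 days (223 left).
September has 30 days (193 left).
October has 31 days (162 left).
November has 30 days (132 left).
December has 31 days (101 left).
January has 31 days (70 left).
February has 29 days (41 left).
March has 31 days (10 left).
10 days into April → April 10, 2020.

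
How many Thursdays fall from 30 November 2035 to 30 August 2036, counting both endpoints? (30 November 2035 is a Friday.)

39

30 November 2035 is a Friday; the first Thursday on or after it is 6 December 2035 (6 days later).
From 6 December 2035 to 30 August 2036: 25 + 31 + 29 + 31 + 30 + 31 + 30 + 31 + 30 = 268 days (rest of December, January, February, March, April, May, June, July, August).
268 ÷ 7 = 38 full weeks with remainder 2, so 38 more Thursdays after the first → 39.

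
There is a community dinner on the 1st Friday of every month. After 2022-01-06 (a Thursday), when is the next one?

2022-01-07

January 2022 starts on a Saturday, so its 1st Friday is 2022-01-07 (6 days in).
2022-01-07 is after 2022-01-06, so that is the next one.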